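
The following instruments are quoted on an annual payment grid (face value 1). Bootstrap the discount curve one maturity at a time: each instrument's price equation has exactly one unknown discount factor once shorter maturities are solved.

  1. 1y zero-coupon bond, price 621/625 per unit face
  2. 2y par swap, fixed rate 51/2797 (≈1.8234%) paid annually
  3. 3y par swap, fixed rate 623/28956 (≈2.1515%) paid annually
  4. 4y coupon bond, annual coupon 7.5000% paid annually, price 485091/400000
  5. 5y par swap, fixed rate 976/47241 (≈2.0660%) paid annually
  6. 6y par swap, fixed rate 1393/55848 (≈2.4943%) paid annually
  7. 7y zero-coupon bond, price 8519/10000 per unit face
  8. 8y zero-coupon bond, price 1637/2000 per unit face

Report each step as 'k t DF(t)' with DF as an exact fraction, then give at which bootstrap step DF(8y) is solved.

step 1 [1y] zero: DF = P = 621/625 ≈ 0.993600
step 2 [2y] swap r/1=51/2797: DF=(1 − 51/2797·(0.993600))/(1+51/2797) = 9643/10000 ≈ 0.964300
step 3 [3y] swap r/1=623/28956: DF=(1 − 623/28956·(0.993600+0.964300))/(1+623/28956) = 9377/10000 ≈ 0.937700
step 4 [4y] bond c/1=3/40: DF=(485091/400000 − 3/40·(0.993600+0.964300+0.937700))/(1+3/40) = 9261/10000 ≈ 0.926100
step 5 [5y] swap r/1=976/47241: DF=(1 − 976/47241·(0.993600+0.964300+0.937700+0.926100))/(1+976/47241) = 564/625 ≈ 0.902400
step 6 [6y] swap r/1=1393/55848: DF=(1 − 1393/55848·(0.993600+0.964300+0.937700+0.926100+0.902400))/(1+1393/55848) = 8607/10000 ≈ 0.860700
step 7 [7y] zero: DF = P = 8519/10000 ≈ 0.851900
step 8 [8y] zero: DF = P = 1637/2000 ≈ 0.818500

1 1 621/625
2 2 9643/10000
3 3 9377/10000
4 4 9261/10000
5 5 564/625
6 6 8607/10000
7 7 8519/10000
8 8 1637/2000
DF(8y) is solved at step 8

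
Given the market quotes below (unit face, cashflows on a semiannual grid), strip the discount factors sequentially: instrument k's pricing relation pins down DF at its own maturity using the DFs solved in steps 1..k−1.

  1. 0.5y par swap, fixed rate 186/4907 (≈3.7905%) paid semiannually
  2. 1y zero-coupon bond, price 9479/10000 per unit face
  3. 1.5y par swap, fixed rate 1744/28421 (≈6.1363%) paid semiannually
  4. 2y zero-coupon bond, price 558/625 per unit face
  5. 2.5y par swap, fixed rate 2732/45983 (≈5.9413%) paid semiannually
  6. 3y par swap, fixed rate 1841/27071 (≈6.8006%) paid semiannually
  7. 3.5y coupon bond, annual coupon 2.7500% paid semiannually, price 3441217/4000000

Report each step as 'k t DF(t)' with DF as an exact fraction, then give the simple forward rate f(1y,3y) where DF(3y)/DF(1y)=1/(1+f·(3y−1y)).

1 1/2 4907/5000
2 1 9479/10000
3 3/2 1141/1250
4 2 558/625
5 5/2 4317/5000
6 3 8159/10000
7 7/2 969/1250
f(1y,3y) = ((9479/10000)/(8159/10000) − 1)/(2) = 660/8159 ≈ 8.0892%

step 1 [0.5y] swap r/2=93/4907: DF=(1 − 93/4907·(0))/(1+93/4907) = 4907/5000 ≈ 0.981400
step 2 [1y] zero: DF = P = 9479/10000 ≈ 0.947900
step 3 [1.5y] swap r/2=872/28421: DF=(1 − 872/28421·(0.981400+0.947900))/(1+872/28421) = 1141/1250 ≈ 0.912800
step 4 [2y] zero: DF = P = 558/625 ≈ 0.892800
step 5 [2.5y] swap r/2=1366/45983: DF=(1 − 1366/45983·(0.981400+0.947900+0.912800+0.892800))/(1+1366/45983) = 4317/5000 ≈ 0.863400
step 6 [3y] swap r/2=1841/54142: DF=(1 − 1841/54142·(0.981400+0.947900+0.912800+0.892800+0.863400))/(1+1841/54142) = 8159/10000 ≈ 0.815900
step 7 [3.5y] bond c/2=11/800: DF=(3441217/4000000 − 11/800·(0.981400+0.947900+0.912800+0.892800+0.863400+0.815900))/(1+11/800) = 969/1250 ≈ 0.775200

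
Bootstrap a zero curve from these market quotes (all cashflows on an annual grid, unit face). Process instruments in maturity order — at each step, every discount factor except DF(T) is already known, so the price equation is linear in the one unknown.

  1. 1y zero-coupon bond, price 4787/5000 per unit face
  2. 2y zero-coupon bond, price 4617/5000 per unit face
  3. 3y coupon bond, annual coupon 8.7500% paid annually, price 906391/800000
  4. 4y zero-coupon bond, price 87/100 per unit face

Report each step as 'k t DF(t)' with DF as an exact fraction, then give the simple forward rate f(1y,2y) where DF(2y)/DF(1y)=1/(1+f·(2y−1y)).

step 1 [1y] zero: DF = P = 4787/5000 ≈ 0.957400
step 2 [2y] zero: DF = P = 4617/5000 ≈ 0.923400
step 3 [3y] bond c/1=7/80: DF=(906391/800000 − 7/80·(0.957400+0.923400))/(1+7/80) = 1781/2000 ≈ 0.890500
step 4 [4y] zero: DF = P = 87/100 ≈ 0.870000

1 1 4787/5000
2 2 4617/5000
3 3 1781/2000
4 4 87/100
f(1y,2y) = ((4787/5000)/(4617/5000) − 1)/(1) = 170/4617 ≈ 3.6820%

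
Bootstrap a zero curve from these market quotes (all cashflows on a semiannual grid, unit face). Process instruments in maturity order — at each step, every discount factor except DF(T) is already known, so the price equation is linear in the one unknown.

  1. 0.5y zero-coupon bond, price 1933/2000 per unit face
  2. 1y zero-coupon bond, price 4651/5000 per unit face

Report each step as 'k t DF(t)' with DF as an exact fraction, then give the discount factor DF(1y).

1 1/2 1933/2000
2 1 4651/5000
DF(1y) = 4651/5000 ≈ 0.930200

step 1 [0.5y] zero: DF = P = 1933/2000 ≈ 0.966500
step 2 [1y] zero: DF = P = 4651/5000 ≈ 0.930200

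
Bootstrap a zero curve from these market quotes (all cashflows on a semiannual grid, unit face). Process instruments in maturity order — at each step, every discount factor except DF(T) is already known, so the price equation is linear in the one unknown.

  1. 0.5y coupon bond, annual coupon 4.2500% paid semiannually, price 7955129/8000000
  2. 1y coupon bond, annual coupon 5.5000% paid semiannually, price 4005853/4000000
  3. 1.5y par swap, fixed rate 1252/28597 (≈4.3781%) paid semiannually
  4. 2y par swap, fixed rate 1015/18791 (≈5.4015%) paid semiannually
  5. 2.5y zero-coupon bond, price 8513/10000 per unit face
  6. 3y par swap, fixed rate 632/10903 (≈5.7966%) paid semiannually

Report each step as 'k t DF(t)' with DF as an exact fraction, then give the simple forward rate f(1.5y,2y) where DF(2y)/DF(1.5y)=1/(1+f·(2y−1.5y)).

1 1/2 9737/10000
2 1 4743/5000
3 3/2 4687/5000
4 2 1797/2000
5 5/2 8513/10000
6 3 421/500
f(1.5y,2y) = ((4687/5000)/(1797/2000) − 1)/(1/2) = 778/8985 ≈ 8.6589%

step 1 [0.5y] bond c/2=17/800: DF=(7955129/8000000 − 17/800·(0))/(1+17/800) = 9737/10000 ≈ 0.973700
step 2 [1y] bond c/2=11/400: DF=(4005853/4000000 − 11/400·(0.973700))/(1+11/400) = 4743/5000 ≈ 0.948600
step 3 [1.5y] swap r/2=626/28597: DF=(1 − 626/28597·(0.973700+0.948600))/(1+626/28597) = 4687/5000 ≈ 0.937400
step 4 [2y] swap r/2=1015/37582: DF=(1 − 1015/37582·(0.973700+0.948600+0.937400))/(1+1015/37582) = 1797/2000 ≈ 0.898500
step 5 [2.5y] zero: DF = P = 8513/10000 ≈ 0.851300
step 6 [3y] swap r/2=316/10903: DF=(1 − 316/10903·(0.973700+0.948600+0.937400+0.898500+0.851300))/(1+316/10903) = 421/500 ≈ 0.842000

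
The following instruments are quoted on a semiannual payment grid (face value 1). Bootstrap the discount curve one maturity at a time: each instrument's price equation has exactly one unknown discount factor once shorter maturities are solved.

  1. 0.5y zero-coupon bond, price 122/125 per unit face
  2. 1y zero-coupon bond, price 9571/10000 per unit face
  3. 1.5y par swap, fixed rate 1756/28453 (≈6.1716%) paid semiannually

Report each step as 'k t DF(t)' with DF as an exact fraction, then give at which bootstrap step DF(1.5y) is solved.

step 1 [0.5y] zero: DF = P = 122/125 ≈ 0.976000
step 2 [1y] zero: DF = P = 9571/10000 ≈ 0.957100
step 3 [1.5y] swap r/2=878/28453: DF=(1 − 878/28453·(0.976000+0.957100))/(1+878/28453) = 4561/5000 ≈ 0.912200

1 1/2 122/125
2 1 9571/10000
3 3/2 4561/5000
DF(1.5y) is solved at step 3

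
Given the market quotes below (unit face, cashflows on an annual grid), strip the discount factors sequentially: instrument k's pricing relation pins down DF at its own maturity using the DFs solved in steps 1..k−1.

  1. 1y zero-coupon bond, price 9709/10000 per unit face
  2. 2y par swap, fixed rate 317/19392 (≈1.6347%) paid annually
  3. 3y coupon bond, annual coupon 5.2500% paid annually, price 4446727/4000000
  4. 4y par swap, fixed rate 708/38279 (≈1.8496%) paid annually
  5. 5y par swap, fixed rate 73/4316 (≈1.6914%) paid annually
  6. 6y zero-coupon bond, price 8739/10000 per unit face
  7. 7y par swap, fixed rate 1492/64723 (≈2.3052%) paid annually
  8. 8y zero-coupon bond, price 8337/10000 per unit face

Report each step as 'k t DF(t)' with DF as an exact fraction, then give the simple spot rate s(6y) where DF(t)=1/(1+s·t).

1 1 9709/10000
2 2 9683/10000
3 3 1919/2000
4 4 2323/2500
5 5 9197/10000
6 6 8739/10000
7 7 2127/2500
8 8 8337/10000
s(6y) = (1/(8739/10000) − 1)/(6) = 1261/52434 ≈ 2.4049%

step 1 [1y] zero: DF = P = 9709/10000 ≈ 0.970900
step 2 [2y] swap r/1=317/19392: DF=(1 − 317/19392·(0.970900))/(1+317/19392) = 9683/10000 ≈ 0.968300
step 3 [3y] bond c/1=21/400: DF=(4446727/4000000 − 21/400·(0.970900+0.968300))/(1+21/400) = 1919/2000 ≈ 0.959500
step 4 [4y] swap r/1=708/38279: DF=(1 − 708/38279·(0.970900+0.968300+0.959500))/(1+708/38279) = 2323/2500 ≈ 0.929200
step 5 [5y] swap r/1=73/4316: DF=(1 − 73/4316·(0.970900+0.968300+0.959500+0.929200))/(1+73/4316) = 9197/10000 ≈ 0.919700
step 6 [6y] zero: DF = P = 8739/10000 ≈ 0.873900
step 7 [7y] swap r/1=1492/64723: DF=(1 − 1492/64723·(0.970900+0.968300+0.959500+0.929200+0.919700+0.873900))/(1+1492/64723) = 2127/2500 ≈ 0.850800
step 8 [8y] zero: DF = P = 8337/10000 ≈ 0.833700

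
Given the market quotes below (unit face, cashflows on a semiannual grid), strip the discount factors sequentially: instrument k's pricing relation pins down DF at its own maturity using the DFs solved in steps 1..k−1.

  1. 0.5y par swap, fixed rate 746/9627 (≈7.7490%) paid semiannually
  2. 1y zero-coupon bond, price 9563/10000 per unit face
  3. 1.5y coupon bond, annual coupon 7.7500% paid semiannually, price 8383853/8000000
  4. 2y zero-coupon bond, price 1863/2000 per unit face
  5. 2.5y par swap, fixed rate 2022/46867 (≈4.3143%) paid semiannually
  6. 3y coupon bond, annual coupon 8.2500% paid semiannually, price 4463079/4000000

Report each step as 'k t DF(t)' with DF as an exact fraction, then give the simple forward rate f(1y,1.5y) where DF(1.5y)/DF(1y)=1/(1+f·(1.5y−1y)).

1 1/2 9627/10000
2 1 9563/10000
3 3/2 9373/10000
4 2 1863/2000
5 5/2 8989/10000
6 3 8859/10000
f(1y,1.5y) = ((9563/10000)/(9373/10000) − 1)/(1/2) = 380/9373 ≈ 4.0542%

step 1 [0.5y] swap r/2=373/9627: DF=(1 − 373/9627·(0))/(1+373/9627) = 9627/10000 ≈ 0.962700
step 2 [1y] zero: DF = P = 9563/10000 ≈ 0.956300
step 3 [1.5y] bond c/2=31/800: DF=(8383853/8000000 − 31/800·(0.962700+0.956300))/(1+31/800) = 9373/10000 ≈ 0.937300
step 4 [2y] zero: DF = P = 1863/2000 ≈ 0.931500
step 5 [2.5y] swap r/2=1011/46867: DF=(1 − 1011/46867·(0.962700+0.956300+0.937300+0.931500))/(1+1011/46867) = 8989/10000 ≈ 0.898900
step 6 [3y] bond c/2=33/800: DF=(4463079/4000000 − 33/800·(0.962700+0.956300+0.937300+0.931500+0.898900))/(1+33/800) = 8859/10000 ≈ 0.885900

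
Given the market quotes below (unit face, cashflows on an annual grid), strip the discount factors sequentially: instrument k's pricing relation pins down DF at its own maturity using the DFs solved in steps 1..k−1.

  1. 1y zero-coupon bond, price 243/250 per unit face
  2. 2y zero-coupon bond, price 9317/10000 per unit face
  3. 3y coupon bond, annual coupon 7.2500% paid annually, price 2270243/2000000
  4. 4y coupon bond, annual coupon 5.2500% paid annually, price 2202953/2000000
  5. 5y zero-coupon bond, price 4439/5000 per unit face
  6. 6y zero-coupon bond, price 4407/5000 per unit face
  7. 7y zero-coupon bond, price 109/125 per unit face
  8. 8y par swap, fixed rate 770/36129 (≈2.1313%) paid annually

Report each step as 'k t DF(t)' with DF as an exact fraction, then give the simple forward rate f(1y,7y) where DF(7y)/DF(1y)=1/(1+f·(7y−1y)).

step 1 [1y] zero: DF = P = 243/250 ≈ 0.972000
step 2 [2y] zero: DF = P = 9317/10000 ≈ 0.931700
step 3 [3y] bond c/1=29/400: DF=(2270243/2000000 − 29/400·(0.972000+0.931700))/(1+29/400) = 9297/10000 ≈ 0.929700
step 4 [4y] bond c/1=21/400: DF=(2202953/2000000 − 21/400·(0.972000+0.931700+0.929700))/(1+21/400) = 2263/2500 ≈ 0.905200
step 5 [5y] zero: DF = P = 4439/5000 ≈ 0.887800
step 6 [6y] zero: DF = P = 4407/5000 ≈ 0.881400
step 7 [7y] zero: DF = P = 109/125 ≈ 0.872000
step 8 [8y] swap r/1=770/36129: DF=(1 − 770/36129·(0.972000+0.931700+0.929700+0.905200+0.887800+0.881400+0.872000))/(1+770/36129) = 423/500 ≈ 0.846000

1 1 243/250
2 2 9317/10000
3 3 9297/10000
4 4 2263/2500
5 5 4439/5000
6 6 4407/5000
7 7 109/125
8 8 423/500
f(1y,7y) = ((243/250)/(109/125) − 1)/(6) = 25/1308 ≈ 1.9113%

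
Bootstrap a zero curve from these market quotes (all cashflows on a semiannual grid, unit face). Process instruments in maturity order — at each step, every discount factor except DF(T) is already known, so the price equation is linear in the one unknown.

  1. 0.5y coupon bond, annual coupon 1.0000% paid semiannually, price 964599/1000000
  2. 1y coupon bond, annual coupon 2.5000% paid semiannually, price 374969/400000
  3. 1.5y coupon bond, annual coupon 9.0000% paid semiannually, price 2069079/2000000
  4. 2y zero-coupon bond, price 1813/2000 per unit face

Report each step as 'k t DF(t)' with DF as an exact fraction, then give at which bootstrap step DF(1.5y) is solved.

1 1/2 4799/5000
2 1 457/500
3 3/2 9093/10000
4 2 1813/2000
DF(1.5y) is solved at step 3

step 1 [0.5y] bond c/2=1/200: DF=(964599/1000000 − 1/200·(0))/(1+1/200) = 4799/5000 ≈ 0.959800
step 2 [1y] bond c/2=1/80: DF=(374969/400000 − 1/80·(0.959800))/(1+1/80) = 457/500 ≈ 0.914000
step 3 [1.5y] bond c/2=9/200: DF=(2069079/2000000 − 9/200·(0.959800+0.914000))/(1+9/200) = 9093/10000 ≈ 0.909300
step 4 [2y] zero: DF = P = 1813/2000 ≈ 0.906500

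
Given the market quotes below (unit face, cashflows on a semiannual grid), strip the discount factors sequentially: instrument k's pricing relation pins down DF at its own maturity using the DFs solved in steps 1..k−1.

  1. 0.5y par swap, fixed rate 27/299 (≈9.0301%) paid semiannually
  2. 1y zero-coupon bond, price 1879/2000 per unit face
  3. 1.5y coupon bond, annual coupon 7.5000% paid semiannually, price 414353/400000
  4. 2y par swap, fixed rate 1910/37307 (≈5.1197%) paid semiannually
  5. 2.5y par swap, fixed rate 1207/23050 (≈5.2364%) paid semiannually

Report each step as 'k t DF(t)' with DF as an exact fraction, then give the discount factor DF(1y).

1 1/2 598/625
2 1 1879/2000
3 3/2 9299/10000
4 2 1809/2000
5 5/2 8793/10000
DF(1y) = 1879/2000 ≈ 0.939500

step 1 [0.5y] swap r/2=27/598: DF=(1 − 27/598·(0))/(1+27/598) = 598/625 ≈ 0.956800
step 2 [1y] zero: DF = P = 1879/2000 ≈ 0.939500
step 3 [1.5y] bond c/2=3/80: DF=(414353/400000 − 3/80·(0.956800+0.939500))/(1+3/80) = 9299/10000 ≈ 0.929900
step 4 [2y] swap r/2=955/37307: DF=(1 − 955/37307·(0.956800+0.939500+0.929900))/(1+955/37307) = 1809/2000 ≈ 0.904500
step 5 [2.5y] swap r/2=1207/46100: DF=(1 − 1207/46100·(0.956800+0.939500+0.929900+0.904500))/(1+1207/46100) = 8793/10000 ≈ 0.879300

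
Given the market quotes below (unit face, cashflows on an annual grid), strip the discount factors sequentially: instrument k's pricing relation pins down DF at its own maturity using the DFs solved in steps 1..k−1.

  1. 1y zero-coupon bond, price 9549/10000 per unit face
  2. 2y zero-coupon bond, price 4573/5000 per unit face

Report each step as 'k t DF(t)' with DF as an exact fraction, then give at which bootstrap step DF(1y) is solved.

step 1 [1y] zero: DF = P = 9549/10000 ≈ 0.954900
step 2 [2y] zero: DF = P = 4573/5000 ≈ 0.914600

1 1 9549/10000
2 2 4573/5000
DF(1y) is solved at step 1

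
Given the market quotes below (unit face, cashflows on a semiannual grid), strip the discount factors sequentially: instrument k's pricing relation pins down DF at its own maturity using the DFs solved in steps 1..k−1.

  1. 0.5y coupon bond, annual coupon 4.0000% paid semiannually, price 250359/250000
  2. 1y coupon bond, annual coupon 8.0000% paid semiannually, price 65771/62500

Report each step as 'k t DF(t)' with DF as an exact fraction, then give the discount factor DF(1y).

step 1 [0.5y] bond c/2=1/50: DF=(250359/250000 − 1/50·(0))/(1+1/50) = 4909/5000 ≈ 0.981800
step 2 [1y] bond c/2=1/25: DF=(65771/62500 − 1/25·(0.981800))/(1+1/25) = 9741/10000 ≈ 0.974100

1 1/2 4909/5000
2 1 9741/10000
DF(1y) = 9741/10000 ≈ 0.974100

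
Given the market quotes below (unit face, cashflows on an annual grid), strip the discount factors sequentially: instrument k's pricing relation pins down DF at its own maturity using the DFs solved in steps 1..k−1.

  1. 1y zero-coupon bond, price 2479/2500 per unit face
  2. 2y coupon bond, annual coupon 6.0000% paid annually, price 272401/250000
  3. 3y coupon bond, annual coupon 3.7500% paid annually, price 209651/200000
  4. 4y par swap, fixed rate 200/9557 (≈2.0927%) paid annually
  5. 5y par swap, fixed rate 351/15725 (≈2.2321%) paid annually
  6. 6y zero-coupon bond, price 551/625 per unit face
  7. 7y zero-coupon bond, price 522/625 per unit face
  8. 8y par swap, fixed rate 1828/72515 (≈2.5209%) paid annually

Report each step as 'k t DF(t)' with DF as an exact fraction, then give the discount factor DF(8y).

step 1 [1y] zero: DF = P = 2479/2500 ≈ 0.991600
step 2 [2y] bond c/1=3/50: DF=(272401/250000 − 3/50·(0.991600))/(1+3/50) = 4859/5000 ≈ 0.971800
step 3 [3y] bond c/1=3/80: DF=(209651/200000 − 3/80·(0.991600+0.971800))/(1+3/80) = 4697/5000 ≈ 0.939400
step 4 [4y] swap r/1=200/9557: DF=(1 − 200/9557·(0.991600+0.971800+0.939400))/(1+200/9557) = 23/25 ≈ 0.920000
step 5 [5y] swap r/1=351/15725: DF=(1 − 351/15725·(0.991600+0.971800+0.939400+0.920000))/(1+351/15725) = 8947/10000 ≈ 0.894700
step 6 [6y] zero: DF = P = 551/625 ≈ 0.881600
step 7 [7y] zero: DF = P = 522/625 ≈ 0.835200
step 8 [8y] swap r/1=1828/72515: DF=(1 − 1828/72515·(0.991600+0.971800+0.939400+0.920000+0.894700+0.881600+0.835200))/(1+1828/72515) = 2043/2500 ≈ 0.817200

1 1 2479/2500
2 2 4859/5000
3 3 4697/5000
4 4 23/25
5 5 8947/10000
6 6 551/625
7 7 522/625
8 8 2043/2500
DF(8y) = 2043/2500 ≈ 0.817200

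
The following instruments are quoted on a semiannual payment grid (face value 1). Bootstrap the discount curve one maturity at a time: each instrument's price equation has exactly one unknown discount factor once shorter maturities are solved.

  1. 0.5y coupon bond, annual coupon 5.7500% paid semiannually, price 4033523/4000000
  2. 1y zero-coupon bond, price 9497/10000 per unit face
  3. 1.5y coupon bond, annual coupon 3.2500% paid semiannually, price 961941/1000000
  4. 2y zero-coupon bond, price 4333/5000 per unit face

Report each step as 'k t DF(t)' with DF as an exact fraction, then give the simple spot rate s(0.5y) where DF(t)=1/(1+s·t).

step 1 [0.5y] bond c/2=23/800: DF=(4033523/4000000 − 23/800·(0))/(1+23/800) = 4901/5000 ≈ 0.980200
step 2 [1y] zero: DF = P = 9497/10000 ≈ 0.949700
step 3 [1.5y] bond c/2=13/800: DF=(961941/1000000 − 13/800·(0.980200+0.949700))/(1+13/800) = 9157/10000 ≈ 0.915700
step 4 [2y] zero: DF = P = 4333/5000 ≈ 0.866600

1 1/2 4901/5000
2 1 9497/10000
3 3/2 9157/10000
4 2 4333/5000
s(0.5y) = (1/(4901/5000) − 1)/(1/2) = 198/4901 ≈ 4.0400%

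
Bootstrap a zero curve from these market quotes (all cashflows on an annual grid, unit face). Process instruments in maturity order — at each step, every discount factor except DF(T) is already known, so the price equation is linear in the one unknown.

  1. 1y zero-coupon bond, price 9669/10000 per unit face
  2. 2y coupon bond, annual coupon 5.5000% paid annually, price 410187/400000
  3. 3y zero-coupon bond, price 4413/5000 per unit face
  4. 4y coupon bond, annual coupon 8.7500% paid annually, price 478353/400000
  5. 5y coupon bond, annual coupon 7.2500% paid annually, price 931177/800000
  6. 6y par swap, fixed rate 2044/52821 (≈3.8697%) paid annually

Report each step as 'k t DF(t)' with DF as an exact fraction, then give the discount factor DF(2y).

step 1 [1y] zero: DF = P = 9669/10000 ≈ 0.966900
step 2 [2y] bond c/1=11/200: DF=(410187/400000 − 11/200·(0.966900))/(1+11/200) = 576/625 ≈ 0.921600
step 3 [3y] zero: DF = P = 4413/5000 ≈ 0.882600
step 4 [4y] bond c/1=7/80: DF=(478353/400000 − 7/80·(0.966900+0.921600+0.882600))/(1+7/80) = 8767/10000 ≈ 0.876700
step 5 [5y] bond c/1=29/400: DF=(931177/800000 − 29/400·(0.966900+0.921600+0.882600+0.876700))/(1+29/400) = 8387/10000 ≈ 0.838700
step 6 [6y] swap r/1=2044/52821: DF=(1 − 2044/52821·(0.966900+0.921600+0.882600+0.876700+0.838700))/(1+2044/52821) = 1989/2500 ≈ 0.795600

1 1 9669/10000
2 2 576/625
3 3 4413/5000
4 4 8767/10000
5 5 8387/10000
6 6 1989/2500
DF(2y) = 576/625 ≈ 0.921600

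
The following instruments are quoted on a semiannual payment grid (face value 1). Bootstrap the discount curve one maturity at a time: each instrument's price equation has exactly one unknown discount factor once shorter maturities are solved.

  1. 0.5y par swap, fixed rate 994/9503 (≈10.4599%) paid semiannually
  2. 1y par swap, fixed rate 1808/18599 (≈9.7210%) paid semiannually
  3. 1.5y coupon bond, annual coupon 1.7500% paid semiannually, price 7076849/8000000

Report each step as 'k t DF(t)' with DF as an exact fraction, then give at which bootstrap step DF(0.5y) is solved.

1 1/2 9503/10000
2 1 1137/1250
3 3/2 538/625
DF(0.5y) is solved at step 1

step 1 [0.5y] swap r/2=497/9503: DF=(1 − 497/9503·(0))/(1+497/9503) = 9503/10000 ≈ 0.950300
step 2 [1y] swap r/2=904/18599: DF=(1 − 904/18599·(0.950300))/(1+904/18599) = 1137/1250 ≈ 0.909600
step 3 [1.5y] bond c/2=7/800: DF=(7076849/8000000 − 7/800·(0.950300+0.909600))/(1+7/800) = 538/625 ≈ 0.860800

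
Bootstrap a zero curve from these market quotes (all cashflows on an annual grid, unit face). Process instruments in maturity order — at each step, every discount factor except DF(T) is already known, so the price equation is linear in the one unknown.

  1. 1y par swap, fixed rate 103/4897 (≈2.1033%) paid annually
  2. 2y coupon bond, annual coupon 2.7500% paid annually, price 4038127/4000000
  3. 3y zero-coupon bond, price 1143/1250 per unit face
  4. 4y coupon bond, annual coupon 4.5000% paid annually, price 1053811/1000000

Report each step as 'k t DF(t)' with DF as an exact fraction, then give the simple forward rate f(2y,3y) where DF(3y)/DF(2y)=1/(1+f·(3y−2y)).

1 1 4897/5000
2 2 9563/10000
3 3 1143/1250
4 4 8857/10000
f(2y,3y) = ((9563/10000)/(1143/1250) − 1)/(1) = 419/9144 ≈ 4.5822%

step 1 [1y] swap r/1=103/4897: DF=(1 − 103/4897·(0))/(1+103/4897) = 4897/5000 ≈ 0.979400
step 2 [2y] bond c/1=11/400: DF=(4038127/4000000 − 11/400·(0.979400))/(1+11/400) = 9563/10000 ≈ 0.956300
step 3 [3y] zero: DF = P = 1143/1250 ≈ 0.914400
step 4 [4y] bond c/1=9/200: DF=(1053811/1000000 − 9/200·(0.979400+0.956300+0.914400))/(1+9/200) = 8857/10000 ≈ 0.885700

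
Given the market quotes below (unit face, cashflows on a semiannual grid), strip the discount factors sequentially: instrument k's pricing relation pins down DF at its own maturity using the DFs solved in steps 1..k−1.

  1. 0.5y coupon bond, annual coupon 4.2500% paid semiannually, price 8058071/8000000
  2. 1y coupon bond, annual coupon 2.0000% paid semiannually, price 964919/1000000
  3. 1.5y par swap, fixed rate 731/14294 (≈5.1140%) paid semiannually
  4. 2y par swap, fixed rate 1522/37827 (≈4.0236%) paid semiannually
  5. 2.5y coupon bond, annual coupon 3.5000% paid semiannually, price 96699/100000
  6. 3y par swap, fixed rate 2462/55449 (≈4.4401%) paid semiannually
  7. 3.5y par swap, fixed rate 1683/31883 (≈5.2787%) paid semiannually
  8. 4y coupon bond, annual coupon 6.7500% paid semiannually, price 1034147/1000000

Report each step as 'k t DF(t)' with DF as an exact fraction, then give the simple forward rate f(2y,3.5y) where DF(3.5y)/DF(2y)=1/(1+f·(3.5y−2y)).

step 1 [0.5y] bond c/2=17/800: DF=(8058071/8000000 − 17/800·(0))/(1+17/800) = 9863/10000 ≈ 0.986300
step 2 [1y] bond c/2=1/100: DF=(964919/1000000 − 1/100·(0.986300))/(1+1/100) = 591/625 ≈ 0.945600
step 3 [1.5y] swap r/2=731/28588: DF=(1 − 731/28588·(0.986300+0.945600))/(1+731/28588) = 9269/10000 ≈ 0.926900
step 4 [2y] swap r/2=761/37827: DF=(1 − 761/37827·(0.986300+0.945600+0.926900))/(1+761/37827) = 9239/10000 ≈ 0.923900
step 5 [2.5y] bond c/2=7/400: DF=(96699/100000 − 7/400·(0.986300+0.945600+0.926900+0.923900))/(1+7/400) = 8853/10000 ≈ 0.885300
step 6 [3y] swap r/2=1231/55449: DF=(1 − 1231/55449·(0.986300+0.945600+0.926900+0.923900+0.885300))/(1+1231/55449) = 8769/10000 ≈ 0.876900
step 7 [3.5y] swap r/2=1683/63766: DF=(1 − 1683/63766·(0.986300+0.945600+0.926900+0.923900+0.885300+0.876900))/(1+1683/63766) = 8317/10000 ≈ 0.831700
step 8 [4y] bond c/2=27/800: DF=(1034147/1000000 − 27/800·(0.986300+0.945600+0.926900+0.923900+0.885300+0.876900+0.831700))/(1+27/800) = 3961/5000 ≈ 0.792200

1 1/2 9863/10000
2 1 591/625
3 3/2 9269/10000
4 2 9239/10000
5 5/2 8853/10000
6 3 8769/10000
7 7/2 8317/10000
8 4 3961/5000
f(2y,3.5y) = ((9239/10000)/(8317/10000) − 1)/(3/2) = 1844/24951 ≈ 7.3905%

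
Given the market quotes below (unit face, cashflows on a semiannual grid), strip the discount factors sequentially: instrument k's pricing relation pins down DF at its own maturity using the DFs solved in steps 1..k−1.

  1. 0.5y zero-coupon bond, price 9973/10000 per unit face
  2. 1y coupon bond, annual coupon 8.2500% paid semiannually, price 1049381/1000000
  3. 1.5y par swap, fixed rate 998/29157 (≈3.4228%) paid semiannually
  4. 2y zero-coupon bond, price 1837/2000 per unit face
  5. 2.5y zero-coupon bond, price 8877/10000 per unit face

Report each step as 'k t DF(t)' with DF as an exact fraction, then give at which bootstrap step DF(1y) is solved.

step 1 [0.5y] zero: DF = P = 9973/10000 ≈ 0.997300
step 2 [1y] bond c/2=33/800: DF=(1049381/1000000 − 33/800·(0.997300))/(1+33/800) = 9683/10000 ≈ 0.968300
step 3 [1.5y] swap r/2=499/29157: DF=(1 − 499/29157·(0.997300+0.968300))/(1+499/29157) = 9501/10000 ≈ 0.950100
step 4 [2y] zero: DF = P = 1837/2000 ≈ 0.918500
step 5 [2.5y] zero: DF = P = 8877/10000 ≈ 0.887700

1 1/2 9973/10000
2 1 9683/10000
3 3/2 9501/10000
4 2 1837/2000
5 5/2 8877/10000
DF(1y) is solved at step 2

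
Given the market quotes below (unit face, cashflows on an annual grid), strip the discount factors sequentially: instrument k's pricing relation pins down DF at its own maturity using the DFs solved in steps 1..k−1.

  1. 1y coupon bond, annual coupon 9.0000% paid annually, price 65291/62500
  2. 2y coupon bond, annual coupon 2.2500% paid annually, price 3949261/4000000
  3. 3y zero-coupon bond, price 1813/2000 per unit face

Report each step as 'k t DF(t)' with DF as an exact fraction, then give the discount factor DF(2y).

step 1 [1y] bond c/1=9/100: DF=(65291/62500 − 9/100·(0))/(1+9/100) = 599/625 ≈ 0.958400
step 2 [2y] bond c/1=9/400: DF=(3949261/4000000 − 9/400·(0.958400))/(1+9/400) = 1889/2000 ≈ 0.944500
step 3 [3y] zero: DF = P = 1813/2000 ≈ 0.906500

1 1 599/625
2 2 1889/2000
3 3 1813/2000
DF(2y) = 1889/2000 ≈ 0.944500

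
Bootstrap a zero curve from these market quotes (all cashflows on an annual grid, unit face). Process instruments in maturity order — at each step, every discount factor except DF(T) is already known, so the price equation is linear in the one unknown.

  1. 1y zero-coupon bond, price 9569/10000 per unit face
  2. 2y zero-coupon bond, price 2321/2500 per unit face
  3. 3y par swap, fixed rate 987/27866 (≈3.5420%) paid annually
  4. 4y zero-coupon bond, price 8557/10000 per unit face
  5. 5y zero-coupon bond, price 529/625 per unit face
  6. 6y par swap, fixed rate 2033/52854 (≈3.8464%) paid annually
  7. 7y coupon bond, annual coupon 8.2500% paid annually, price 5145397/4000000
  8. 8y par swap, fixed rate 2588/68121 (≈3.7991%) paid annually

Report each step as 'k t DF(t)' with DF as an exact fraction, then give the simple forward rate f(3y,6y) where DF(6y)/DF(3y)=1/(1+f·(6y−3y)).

step 1 [1y] zero: DF = P = 9569/10000 ≈ 0.956900
step 2 [2y] zero: DF = P = 2321/2500 ≈ 0.928400
step 3 [3y] swap r/1=987/27866: DF=(1 − 987/27866·(0.956900+0.928400))/(1+987/27866) = 9013/10000 ≈ 0.901300
step 4 [4y] zero: DF = P = 8557/10000 ≈ 0.855700
step 5 [5y] zero: DF = P = 529/625 ≈ 0.846400
step 6 [6y] swap r/1=2033/52854: DF=(1 − 2033/52854·(0.956900+0.928400+0.901300+0.855700+0.846400))/(1+2033/52854) = 7967/10000 ≈ 0.796700
step 7 [7y] bond c/1=33/400: DF=(5145397/4000000 − 33/400·(0.956900+0.928400+0.901300+0.855700+0.846400+0.796700))/(1+33/400) = 1571/2000 ≈ 0.785500
step 8 [8y] swap r/1=2588/68121: DF=(1 − 2588/68121·(0.956900+0.928400+0.901300+0.855700+0.846400+0.796700+0.785500))/(1+2588/68121) = 1853/2500 ≈ 0.741200

1 1 9569/10000
2 2 2321/2500
3 3 9013/10000
4 4 8557/10000
5 5 529/625
6 6 7967/10000
7 7 1571/2000
8 8 1853/2500
f(3y,6y) = ((9013/10000)/(7967/10000) − 1)/(3) = 1046/23901 ≈ 4.3764%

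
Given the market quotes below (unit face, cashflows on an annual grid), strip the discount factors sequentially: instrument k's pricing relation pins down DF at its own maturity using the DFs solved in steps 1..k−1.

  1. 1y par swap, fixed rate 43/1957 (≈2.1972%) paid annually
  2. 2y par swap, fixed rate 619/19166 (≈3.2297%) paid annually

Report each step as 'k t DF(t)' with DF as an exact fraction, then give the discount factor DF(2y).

1 1 1957/2000
2 2 9381/10000
DF(2y) = 9381/10000 ≈ 0.938100

step 1 [1y] swap r/1=43/1957: DF=(1 − 43/1957·(0))/(1+43/1957) = 1957/2000 ≈ 0.978500
step 2 [2y] swap r/1=619/19166: DF=(1 − 619/19166·(0.978500))/(1+619/19166) = 9381/10000 ≈ 0.938100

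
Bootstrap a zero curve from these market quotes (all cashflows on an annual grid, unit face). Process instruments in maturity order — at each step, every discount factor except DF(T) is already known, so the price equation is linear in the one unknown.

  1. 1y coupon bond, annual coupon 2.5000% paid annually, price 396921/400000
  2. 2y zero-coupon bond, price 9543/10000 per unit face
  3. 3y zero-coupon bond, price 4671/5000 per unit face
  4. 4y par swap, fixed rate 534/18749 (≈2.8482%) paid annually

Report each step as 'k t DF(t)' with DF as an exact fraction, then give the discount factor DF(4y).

step 1 [1y] bond c/1=1/40: DF=(396921/400000 − 1/40·(0))/(1+1/40) = 9681/10000 ≈ 0.968100
step 2 [2y] zero: DF = P = 9543/10000 ≈ 0.954300
step 3 [3y] zero: DF = P = 4671/5000 ≈ 0.934200
step 4 [4y] swap r/1=534/18749: DF=(1 − 534/18749·(0.968100+0.954300+0.934200))/(1+534/18749) = 2233/2500 ≈ 0.893200

1 1 9681/10000
2 2 9543/10000
3 3 4671/5000
4 4 2233/2500
DF(4y) = 2233/2500 ≈ 0.893200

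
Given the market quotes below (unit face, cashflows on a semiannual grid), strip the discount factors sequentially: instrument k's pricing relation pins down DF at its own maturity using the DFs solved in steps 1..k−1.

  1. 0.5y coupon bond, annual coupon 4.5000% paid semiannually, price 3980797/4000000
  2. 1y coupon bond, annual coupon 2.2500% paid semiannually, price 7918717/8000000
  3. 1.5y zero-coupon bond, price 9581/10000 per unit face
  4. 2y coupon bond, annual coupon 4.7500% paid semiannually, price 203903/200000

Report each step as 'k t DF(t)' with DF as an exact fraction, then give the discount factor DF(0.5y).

1 1/2 9733/10000
2 1 121/125
3 3/2 9581/10000
4 2 4643/5000
DF(0.5y) = 9733/10000 ≈ 0.973300

step 1 [0.5y] bond c/2=9/400: DF=(3980797/4000000 − 9/400·(0))/(1+9/400) = 9733/10000 ≈ 0.973300
step 2 [1y] bond c/2=9/800: DF=(7918717/8000000 − 9/800·(0.973300))/(1+9/800) = 121/125 ≈ 0.968000
step 3 [1.5y] zero: DF = P = 9581/10000 ≈ 0.958100
step 4 [2y] bond c/2=19/800: DF=(203903/200000 − 19/800·(0.973300+0.968000+0.958100))/(1+19/800) = 4643/5000 ≈ 0.928600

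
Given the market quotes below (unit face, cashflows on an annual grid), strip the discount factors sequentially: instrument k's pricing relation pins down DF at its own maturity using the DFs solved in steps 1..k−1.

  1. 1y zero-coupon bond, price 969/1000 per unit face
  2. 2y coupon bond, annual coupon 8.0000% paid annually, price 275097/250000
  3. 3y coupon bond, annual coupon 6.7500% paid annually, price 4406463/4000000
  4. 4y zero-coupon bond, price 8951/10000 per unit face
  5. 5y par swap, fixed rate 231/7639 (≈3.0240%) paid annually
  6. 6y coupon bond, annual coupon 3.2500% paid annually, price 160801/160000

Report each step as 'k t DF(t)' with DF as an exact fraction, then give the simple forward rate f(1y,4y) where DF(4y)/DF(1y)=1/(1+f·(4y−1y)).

step 1 [1y] zero: DF = P = 969/1000 ≈ 0.969000
step 2 [2y] bond c/1=2/25: DF=(275097/250000 − 2/25·(0.969000))/(1+2/25) = 9471/10000 ≈ 0.947100
step 3 [3y] bond c/1=27/400: DF=(4406463/4000000 − 27/400·(0.969000+0.947100))/(1+27/400) = 2277/2500 ≈ 0.910800
step 4 [4y] zero: DF = P = 8951/10000 ≈ 0.895100
step 5 [5y] swap r/1=231/7639: DF=(1 − 231/7639·(0.969000+0.947100+0.910800+0.895100))/(1+231/7639) = 4307/5000 ≈ 0.861400
step 6 [6y] bond c/1=13/400: DF=(160801/160000 − 13/400·(0.969000+0.947100+0.910800+0.895100+0.861400))/(1+13/400) = 8291/10000 ≈ 0.829100

1 1 969/1000
2 2 9471/10000
3 3 2277/2500
4 4 8951/10000
5 5 4307/5000
6 6 8291/10000
f(1y,4y) = ((969/1000)/(8951/10000) − 1)/(3) = 739/26853 ≈ 2.7520%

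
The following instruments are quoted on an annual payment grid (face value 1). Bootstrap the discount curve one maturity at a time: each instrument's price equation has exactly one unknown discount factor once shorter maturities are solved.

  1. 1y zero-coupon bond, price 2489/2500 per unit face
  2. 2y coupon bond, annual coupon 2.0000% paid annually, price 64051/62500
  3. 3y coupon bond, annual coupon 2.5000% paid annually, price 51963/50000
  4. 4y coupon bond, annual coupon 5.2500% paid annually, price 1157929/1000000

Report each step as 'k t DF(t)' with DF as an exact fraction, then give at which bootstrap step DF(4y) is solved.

1 1 2489/2500
2 2 2463/2500
3 3 1207/1250
4 4 2383/2500
DF(4y) is solved at step 4

step 1 [1y] zero: DF = P = 2489/2500 ≈ 0.995600
step 2 [2y] bond c/1=1/50: DF=(64051/62500 − 1/50·(0.995600))/(1+1/50) = 2463/2500 ≈ 0.985200
step 3 [3y] bond c/1=1/40: DF=(51963/50000 − 1/40·(0.995600+0.985200))/(1+1/40) = 1207/1250 ≈ 0.965600
step 4 [4y] bond c/1=21/400: DF=(1157929/1000000 − 21/400·(0.995600+0.985200+0.965600))/(1+21/400) = 2383/2500 ≈ 0.953200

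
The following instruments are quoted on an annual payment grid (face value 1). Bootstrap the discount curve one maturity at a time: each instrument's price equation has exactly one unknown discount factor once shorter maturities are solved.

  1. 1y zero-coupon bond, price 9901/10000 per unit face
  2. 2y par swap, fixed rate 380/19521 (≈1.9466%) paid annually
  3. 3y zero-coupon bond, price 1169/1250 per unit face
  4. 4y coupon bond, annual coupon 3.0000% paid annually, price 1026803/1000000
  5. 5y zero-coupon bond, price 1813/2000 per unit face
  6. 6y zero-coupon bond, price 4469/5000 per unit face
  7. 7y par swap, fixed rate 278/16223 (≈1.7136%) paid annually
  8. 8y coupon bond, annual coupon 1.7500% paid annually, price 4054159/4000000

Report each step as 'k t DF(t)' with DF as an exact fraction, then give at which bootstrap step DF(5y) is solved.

step 1 [1y] zero: DF = P = 9901/10000 ≈ 0.990100
step 2 [2y] swap r/1=380/19521: DF=(1 − 380/19521·(0.990100))/(1+380/19521) = 481/500 ≈ 0.962000
step 3 [3y] zero: DF = P = 1169/1250 ≈ 0.935200
step 4 [4y] bond c/1=3/100: DF=(1026803/1000000 − 3/100·(0.990100+0.962000+0.935200))/(1+3/100) = 1141/1250 ≈ 0.912800
step 5 [5y] zero: DF = P = 1813/2000 ≈ 0.906500
step 6 [6y] zero: DF = P = 4469/5000 ≈ 0.893800
step 7 [7y] swap r/1=278/16223: DF=(1 − 278/16223·(0.990100+0.962000+0.935200+0.912800+0.906500+0.893800))/(1+278/16223) = 1111/1250 ≈ 0.888800
step 8 [8y] bond c/1=7/400: DF=(4054159/4000000 − 7/400·(0.990100+0.962000+0.935200+0.912800+0.906500+0.893800+0.888800))/(1+7/400) = 1769/2000 ≈ 0.884500

1 1 9901/10000
2 2 481/500
3 3 1169/1250
4 4 1141/1250
5 5 1813/2000
6 6 4469/5000
7 7 1111/1250
8 8 1769/2000
DF(5y) is solved at step 5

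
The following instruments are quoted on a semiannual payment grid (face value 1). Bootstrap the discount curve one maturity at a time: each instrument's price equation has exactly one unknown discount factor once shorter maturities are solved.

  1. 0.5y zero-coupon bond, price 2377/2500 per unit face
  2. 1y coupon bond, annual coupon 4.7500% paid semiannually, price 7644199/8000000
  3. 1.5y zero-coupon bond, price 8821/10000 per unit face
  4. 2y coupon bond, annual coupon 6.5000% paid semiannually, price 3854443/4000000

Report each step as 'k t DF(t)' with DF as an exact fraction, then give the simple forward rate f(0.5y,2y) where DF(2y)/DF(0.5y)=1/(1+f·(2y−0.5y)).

1 1/2 2377/2500
2 1 9113/10000
3 3/2 8821/10000
4 2 8469/10000
f(0.5y,2y) = ((2377/2500)/(8469/10000) − 1)/(3/2) = 2078/25407 ≈ 8.1788%

step 1 [0.5y] zero: DF = P = 2377/2500 ≈ 0.950800
step 2 [1y] bond c/2=19/800: DF=(7644199/8000000 − 19/800·(0.950800))/(1+19/800) = 9113/10000 ≈ 0.911300
step 3 [1.5y] zero: DF = P = 8821/10000 ≈ 0.882100
step 4 [2y] bond c/2=13/400: DF=(3854443/4000000 − 13/400·(0.950800+0.911300+0.882100))/(1+13/400) = 8469/10000 ≈ 0.846900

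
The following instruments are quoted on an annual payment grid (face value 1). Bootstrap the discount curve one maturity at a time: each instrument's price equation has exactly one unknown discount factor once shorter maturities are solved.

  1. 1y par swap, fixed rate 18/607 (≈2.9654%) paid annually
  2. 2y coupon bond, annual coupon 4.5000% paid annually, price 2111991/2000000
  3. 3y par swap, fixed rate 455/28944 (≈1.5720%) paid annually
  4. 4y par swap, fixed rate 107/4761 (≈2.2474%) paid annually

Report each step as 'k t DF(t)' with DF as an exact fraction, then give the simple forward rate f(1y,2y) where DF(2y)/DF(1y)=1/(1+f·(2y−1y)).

step 1 [1y] swap r/1=18/607: DF=(1 − 18/607·(0))/(1+18/607) = 607/625 ≈ 0.971200
step 2 [2y] bond c/1=9/200: DF=(2111991/2000000 − 9/200·(0.971200))/(1+9/200) = 9687/10000 ≈ 0.968700
step 3 [3y] swap r/1=455/28944: DF=(1 − 455/28944·(0.971200+0.968700))/(1+455/28944) = 1909/2000 ≈ 0.954500
step 4 [4y] swap r/1=107/4761: DF=(1 − 107/4761·(0.971200+0.968700+0.954500))/(1+107/4761) = 1143/1250 ≈ 0.914400

1 1 607/625
2 2 9687/10000
3 3 1909/2000
4 4 1143/1250
f(1y,2y) = ((607/625)/(9687/10000) − 1)/(1) = 25/9687 ≈ 0.2581%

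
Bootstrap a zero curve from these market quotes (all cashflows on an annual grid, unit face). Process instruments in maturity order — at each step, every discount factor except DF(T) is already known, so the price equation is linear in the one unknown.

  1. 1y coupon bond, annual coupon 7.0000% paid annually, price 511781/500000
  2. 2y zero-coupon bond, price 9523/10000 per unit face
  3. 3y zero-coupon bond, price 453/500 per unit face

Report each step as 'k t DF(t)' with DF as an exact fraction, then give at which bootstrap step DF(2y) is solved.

step 1 [1y] bond c/1=7/100: DF=(511781/500000 − 7/100·(0))/(1+7/100) = 4783/5000 ≈ 0.956600
step 2 [2y] zero: DF = P = 9523/10000 ≈ 0.952300
step 3 [3y] zero: DF = P = 453/500 ≈ 0.906000

1 1 4783/5000
2 2 9523/10000
3 3 453/500
DF(2y) is solved at step 2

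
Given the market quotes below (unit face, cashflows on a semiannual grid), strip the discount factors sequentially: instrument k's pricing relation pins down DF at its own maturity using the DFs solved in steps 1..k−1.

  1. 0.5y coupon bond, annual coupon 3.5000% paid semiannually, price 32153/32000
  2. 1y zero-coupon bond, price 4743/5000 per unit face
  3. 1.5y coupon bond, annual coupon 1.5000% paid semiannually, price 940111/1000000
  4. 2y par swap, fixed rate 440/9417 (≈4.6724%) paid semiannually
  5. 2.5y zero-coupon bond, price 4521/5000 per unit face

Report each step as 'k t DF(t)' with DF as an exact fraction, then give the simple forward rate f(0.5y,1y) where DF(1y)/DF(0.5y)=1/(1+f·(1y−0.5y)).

step 1 [0.5y] bond c/2=7/400: DF=(32153/32000 − 7/400·(0))/(1+7/400) = 79/80 ≈ 0.987500
step 2 [1y] zero: DF = P = 4743/5000 ≈ 0.948600
step 3 [1.5y] bond c/2=3/400: DF=(940111/1000000 − 3/400·(0.987500+0.948600))/(1+3/400) = 9187/10000 ≈ 0.918700
step 4 [2y] swap r/2=220/9417: DF=(1 − 220/9417·(0.987500+0.948600+0.918700))/(1+220/9417) = 114/125 ≈ 0.912000
step 5 [2.5y] zero: DF = P = 4521/5000 ≈ 0.904200

1 1/2 79/80
2 1 4743/5000
3 3/2 9187/10000
4 2 114/125
5 5/2 4521/5000
f(0.5y,1y) = ((79/80)/(4743/5000) − 1)/(1/2) = 389/4743 ≈ 8.2016%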